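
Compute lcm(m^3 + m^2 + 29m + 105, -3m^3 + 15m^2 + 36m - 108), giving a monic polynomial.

m^5 - 7m^4 + 33m^3 - 115m^2 - 492m + 1260

Repeated division with remainder:
  m^3 + m^2 + 29m + 105 = (-1/3)(-3m^3 + 15m^2 + 36m - 108) + (6m^2 + 41m + 69)
  -3m^3 + 15m^2 + 36m - 108 = (-(1/2)m + 71/12)(6m^2 + 41m + 69) + (-(2065/12)m - 2065/4)
  6m^2 + 41m + 69 = (-(72/2065)m - 276/2065)(-(2065/12)m - 2065/4) + (0)
Last nonzero remainder: -(2065/12)m - 2065/4. Dividing through by -2065/12 gives the monic gcd m + 3.
Then lcm(f, g) = f·g / gcd(f, g); expanding and making the result monic gives the answer.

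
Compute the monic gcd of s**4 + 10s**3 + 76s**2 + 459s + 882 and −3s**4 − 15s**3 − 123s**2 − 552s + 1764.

s**3 + 7s**2 + 55s + 294

Repeated division with remainder:
  s**4 + 10s**3 + 76s**2 + 459s + 882 = (−1/3)(−3s**4 − 15s**3 − 123s**2 − 552s + 1764) + (5s**3 + 35s**2 + 275s + 1470)
  −3s**4 − 15s**3 − 123s**2 − 552s + 1764 = (−(3/5)s + 6/5)(5s**3 + 35s**2 + 275s + 1470) + (0)
Last nonzero remainder: 5s**3 + 35s**2 + 275s + 1470. Dividing through by 5 gives the monic gcd s**3 + 7s**2 + 55s + 294.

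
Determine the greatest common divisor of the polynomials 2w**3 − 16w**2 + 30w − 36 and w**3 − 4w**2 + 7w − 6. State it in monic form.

w**2 − 2w + 3

Apply the Euclidean algorithm:
  2w**3 − 16w**2 + 30w − 36 = (2)(w**3 − 4w**2 + 7w − 6) + (−8w**2 + 16w − 24)
  w**3 − 4w**2 + 7w − 6 = (−(1/8)w + 1/4)(−8w**2 + 16w − 24) + (0)
Last nonzero remainder: −8w**2 + 16w − 24. Dividing through by −8 gives the monic gcd w**2 − 2w + 3.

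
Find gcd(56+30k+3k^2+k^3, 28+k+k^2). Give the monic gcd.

Apply the Euclidean algorithm:
  k^3+3k^2+30k+56 = (k+2)(k^2+k+28) + (0)
The last nonzero remainder k^2+k+28 is already monic.

28+k+k^2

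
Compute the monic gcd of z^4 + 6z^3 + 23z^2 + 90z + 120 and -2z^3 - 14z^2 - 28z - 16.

Repeated division with remainder:
  z^4 + 6z^3 + 23z^2 + 90z + 120 = (-(1/2)z + 1/2)(-2z^3 - 14z^2 - 28z - 16) + (16z^2 + 96z + 128)
  -2z^3 - 14z^2 - 28z - 16 = (-(1/8)z - 1/8)(16z^2 + 96z + 128) + (0)
Last nonzero remainder: 16z^2 + 96z + 128. Dividing through by 16 gives the monic gcd z^2 + 6z + 8.

z^2 + 6z + 8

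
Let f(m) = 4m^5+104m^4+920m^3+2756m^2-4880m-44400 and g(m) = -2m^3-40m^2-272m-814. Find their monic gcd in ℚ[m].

Repeated division with remainder:
  4m^5+104m^4+920m^3+2756m^2-4880m-44400 = (-2m^2-12m+52)(-2m^3-40m^2-272m-814) + (-56m^2-504m-2072)
  -2m^3-40m^2-272m-814 = ((1/28)m+11/28)(-56m^2-504m-2072) + (0)
Last nonzero remainder: -56m^2-504m-2072. Dividing through by -56 gives the monic gcd m^2+9m+37.

m^2+9m+37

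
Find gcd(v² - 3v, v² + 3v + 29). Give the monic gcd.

Repeated division with remainder:
  v² - 3v = (v² + 3v + 29) + (-6v - 29)
  v² + 3v + 29 = (-(1/6)v + 11/36)(-6v - 29) + (1363/36)
  -6v - 29 = (-(216/1363)v - 36/47)(1363/36) + (0)
The last nonzero remainder is the constant 1363/36, so the polynomials are coprime and gcd = 1.

1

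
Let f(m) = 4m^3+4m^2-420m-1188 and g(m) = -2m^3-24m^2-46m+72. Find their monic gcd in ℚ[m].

m+9

Repeated division with remainder:
  4m^3+4m^2-420m-1188 = (-2)(-2m^3-24m^2-46m+72) + (-44m^2-512m-1044)
  -2m^3-24m^2-46m+72 = ((1/22)m+2/121)(-44m^2-512m-1044) + ((1200/121)m+10800/121)
  -44m^2-512m-1044 = (-(1331/300)m-3509/300)((1200/121)m+10800/121) + (0)
Last nonzero remainder: (1200/121)m+10800/121. Dividing through by 1200/121 gives the monic gcd m+9.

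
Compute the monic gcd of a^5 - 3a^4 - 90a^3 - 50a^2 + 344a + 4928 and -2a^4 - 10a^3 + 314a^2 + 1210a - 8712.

a^2 - 15a + 44

By polynomial division,
  a^5 - 3a^4 - 90a^3 - 50a^2 + 344a + 4928 = (-(1/2)a + 4)(-2a^4 - 10a^3 + 314a^2 + 1210a - 8712) + (107a^3 - 701a^2 - 8852a + 39776)
  -2a^4 - 10a^3 + 314a^2 + 1210a - 8712 = (-(2/107)a - 2472/11449)(107a^3 - 701a^2 - 8852a + 39776) + (-(32214/11449)a^2 + (483210/11449)a - 1417416/11449)
  107a^3 - 701a^2 - 8852a + 39776 = (-(1225043/32214)a - 5174948/16107)(-(32214/11449)a^2 + (483210/11449)a - 1417416/11449) + (0)
Last nonzero remainder: -(32214/11449)a^2 + (483210/11449)a - 1417416/11449. Dividing through by -32214/11449 gives the monic gcd a^2 - 15a + 44.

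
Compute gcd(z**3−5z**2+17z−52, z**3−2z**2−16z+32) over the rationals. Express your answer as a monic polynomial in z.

Apply the Euclidean algorithm:
  z**3−5z**2+17z−52 = (z**3−2z**2−16z+32) + (−3z**2+33z−84)
  z**3−2z**2−16z+32 = (−(1/3)z−3)(−3z**2+33z−84) + (55z−220)
  −3z**2+33z−84 = (−(3/55)z+21/55)(55z−220) + (0)
Last nonzero remainder: 55z−220. Dividing through by 55 gives the monic gcd z−4.

z−4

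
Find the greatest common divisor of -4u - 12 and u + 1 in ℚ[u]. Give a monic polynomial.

Repeated division with remainder:
  -4u - 12 = (-4)(u + 1) + (-8)
  u + 1 = (-(1/8)u - 1/8)(-8) + (0)
The last nonzero remainder is the constant -8, so the polynomials are coprime and gcd = 1.

1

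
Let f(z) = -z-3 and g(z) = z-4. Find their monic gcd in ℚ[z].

1

Euclidean algorithm in ℚ[z]:
  -z-3 = (-1)(z-4) + (-7)
  z-4 = (-(1/7)z+4/7)(-7) + (0)
The last nonzero remainder is the constant -7, so the polynomials are coprime and gcd = 1.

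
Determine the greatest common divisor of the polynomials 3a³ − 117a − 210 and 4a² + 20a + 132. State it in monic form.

1

By polynomial division,
  3a³ − 117a − 210 = ((3/4)a − 15/4)(4a² + 20a + 132) + (−141a + 285)
  4a² + 20a + 132 = (−(4/141)a − 440/2209)(−141a + 285) + (416988/2209)
  −141a + 285 = (−(103823/138996)a + 209855/138996)(416988/2209) + (0)
The last nonzero remainder is the constant 416988/2209, so the polynomials are coprime and gcd = 1.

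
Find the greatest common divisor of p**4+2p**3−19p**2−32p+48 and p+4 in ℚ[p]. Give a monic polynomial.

p+4

By polynomial division,
  p**4+2p**3−19p**2−32p+48 = (p**3−2p**2−11p+12)(p+4) + (0)
The last nonzero remainder p+4 is already monic.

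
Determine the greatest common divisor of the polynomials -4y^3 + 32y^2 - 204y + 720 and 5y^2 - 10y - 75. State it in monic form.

Euclidean algorithm in ℚ[y]:
  -4y^3 + 32y^2 - 204y + 720 = (-(4/5)y + 24/5)(5y^2 - 10y - 75) + (-216y + 1080)
  5y^2 - 10y - 75 = (-(5/216)y - 5/72)(-216y + 1080) + (0)
Last nonzero remainder: -216y + 1080. Dividing through by -216 gives the monic gcd y - 5.

y - 5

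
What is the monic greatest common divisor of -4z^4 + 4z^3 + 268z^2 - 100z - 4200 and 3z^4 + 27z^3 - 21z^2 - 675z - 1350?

Apply the Euclidean algorithm:
  -4z^4 + 4z^3 + 268z^2 - 100z - 4200 = (-4/3)(3z^4 + 27z^3 - 21z^2 - 675z - 1350) + (40z^3 + 240z^2 - 1000z - 6000)
  3z^4 + 27z^3 - 21z^2 - 675z - 1350 = ((3/40)z + 9/40)(40z^3 + 240z^2 - 1000z - 6000) + (0)
Last nonzero remainder: 40z^3 + 240z^2 - 1000z - 6000. Dividing through by 40 gives the monic gcd z^3 + 6z^2 - 25z - 150.

z^3 + 6z^2 - 25z - 150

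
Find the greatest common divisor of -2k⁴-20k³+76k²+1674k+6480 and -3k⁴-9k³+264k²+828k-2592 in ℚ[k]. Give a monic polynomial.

k²-k-72

Repeated division with remainder:
  -2k⁴-20k³+76k²+1674k+6480 = (2/3)(-3k⁴-9k³+264k²+828k-2592) + (-14k³-100k²+1122k+8208)
  -3k⁴-9k³+264k²+828k-2592 = ((3/14)k-87/98)(-14k³-100k²+1122k+8208) + (-(3195/49)k²+(3195/49)k+230040/49)
  -14k³-100k²+1122k+8208 = ((686/3195)k+1862/1065)(-(3195/49)k²+(3195/49)k+230040/49) + (0)
Last nonzero remainder: -(3195/49)k²+(3195/49)k+230040/49. Dividing through by -3195/49 gives the monic gcd k²-k-72.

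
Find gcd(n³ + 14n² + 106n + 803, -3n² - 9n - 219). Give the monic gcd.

By polynomial division,
  n³ + 14n² + 106n + 803 = (-(1/3)n - 11/3)(-3n² - 9n - 219) + (0)
Last nonzero remainder: -3n² - 9n - 219. Dividing through by -3 gives the monic gcd n² + 3n + 73.

n² + 3n + 73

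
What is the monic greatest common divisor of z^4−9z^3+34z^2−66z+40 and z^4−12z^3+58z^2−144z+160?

z^3−8z^2+26z−40

Euclidean algorithm in ℚ[z]:
  z^4−9z^3+34z^2−66z+40 = (z^4−12z^3+58z^2−144z+160) + (3z^3−24z^2+78z−120)
  z^4−12z^3+58z^2−144z+160 = ((1/3)z−4/3)(3z^3−24z^2+78z−120) + (0)
Last nonzero remainder: 3z^3−24z^2+78z−120. Dividing through by 3 gives the monic gcd z^3−8z^2+26z−40.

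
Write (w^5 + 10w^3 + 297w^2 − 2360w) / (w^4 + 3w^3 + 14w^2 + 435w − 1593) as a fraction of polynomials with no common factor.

(w^3 + 3w^2 − 40w)/(w^2 + 6w − 27)

Euclidean algorithm in ℚ[w]:
  w^5 + 10w^3 + 297w^2 − 2360w = (w − 3)(w^4 + 3w^3 + 14w^2 + 435w − 1593) + (5w^3 − 96w^2 + 538w − 4779)
  w^4 + 3w^3 + 14w^2 + 435w − 1593 = ((1/5)w + 111/25)(5w^3 − 96w^2 + 538w − 4779) + ((8316/25)w^2 − (24948/25)w + 490644/25)
  5w^3 − 96w^2 + 538w − 4779 = ((125/8316)w − 75/308)((8316/25)w^2 − (24948/25)w + 490644/25) + (0)
Last nonzero remainder: (8316/25)w^2 − (24948/25)w + 490644/25. Dividing through by 8316/25 gives the monic gcd w^2 − 3w + 59.
Cancel w^2 − 3w + 59 from numerator and denominator to get the reduced form.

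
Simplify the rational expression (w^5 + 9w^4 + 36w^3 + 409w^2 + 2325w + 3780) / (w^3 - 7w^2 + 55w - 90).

By polynomial division,
  w^5 + 9w^4 + 36w^3 + 409w^2 + 2325w + 3780 = (w^2 + 16w + 93)(w^3 - 7w^2 + 55w - 90) + (270w^2 - 1350w + 12150)
  w^3 - 7w^2 + 55w - 90 = ((1/270)w - 1/135)(270w^2 - 1350w + 12150) + (0)
Last nonzero remainder: 270w^2 - 1350w + 12150. Dividing through by 270 gives the monic gcd w^2 - 5w + 45.
Cancel w^2 - 5w + 45 from numerator and denominator to get the reduced form.

(w^3 + 14w^2 + 61w + 84)/(w - 2)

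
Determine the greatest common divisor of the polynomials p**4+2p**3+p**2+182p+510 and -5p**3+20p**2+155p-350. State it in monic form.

By polynomial division,
  p**4+2p**3+p**2+182p+510 = (-(1/5)p-6/5)(-5p**3+20p**2+155p-350) + (56p**2+298p+90)
  -5p**3+20p**2+155p-350 = (-(5/56)p+1305/1568)(56p**2+298p+90) + (-(66625/784)p-333125/784)
  56p**2+298p+90 = (-(43904/66625)p-14112/66625)(-(66625/784)p-333125/784) + (0)
Last nonzero remainder: -(66625/784)p-333125/784. Dividing through by -66625/784 gives the monic gcd p+5.

p+5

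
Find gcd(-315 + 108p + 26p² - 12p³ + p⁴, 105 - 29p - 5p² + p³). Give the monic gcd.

21 - 10p + p²

By polynomial division,
  p⁴ - 12p³ + 26p² + 108p - 315 = (p - 7)(p³ - 5p² - 29p + 105) + (20p² - 200p + 420)
  p³ - 5p² - 29p + 105 = ((1/20)p + 1/4)(20p² - 200p + 420) + (0)
Last nonzero remainder: 20p² - 200p + 420. Dividing through by 20 gives the monic gcd p² - 10p + 21.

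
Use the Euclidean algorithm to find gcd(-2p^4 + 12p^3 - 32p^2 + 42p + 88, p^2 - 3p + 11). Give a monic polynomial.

p^2 - 3p + 11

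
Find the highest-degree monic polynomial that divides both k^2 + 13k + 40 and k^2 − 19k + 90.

1

Euclidean algorithm in ℚ[k]:
  k^2 + 13k + 40 = (k^2 − 19k + 90) + (32k − 50)
  k^2 − 19k + 90 = ((1/32)k − 279/512)(32k − 50) + (16065/256)
  32k − 50 = ((8192/16065)k − 2560/3213)(16065/256) + (0)
The last nonzero remainder is the constant 16065/256, so the polynomials are coprime and gcd = 1.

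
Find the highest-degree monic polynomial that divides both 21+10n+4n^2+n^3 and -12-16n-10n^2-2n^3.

3+n

Repeated division with remainder:
  n^3+4n^2+10n+21 = (-1/2)(-2n^3-10n^2-16n-12) + (-n^2+2n+15)
  -2n^3-10n^2-16n-12 = (2n+14)(-n^2+2n+15) + (-74n-222)
  -n^2+2n+15 = ((1/74)n-5/74)(-74n-222) + (0)
Last nonzero remainder: -74n-222. Dividing through by -74 gives the monic gcd n+3.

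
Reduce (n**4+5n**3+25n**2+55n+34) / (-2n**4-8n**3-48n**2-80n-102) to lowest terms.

Euclidean algorithm in ℚ[n]:
  n**4+5n**3+25n**2+55n+34 = (-1/2)(-2n**4-8n**3-48n**2-80n-102) + (n**3+n**2+15n-17)
  -2n**4-8n**3-48n**2-80n-102 = (-2n-6)(n**3+n**2+15n-17) + (-12n**2-24n-204)
  n**3+n**2+15n-17 = (-(1/12)n+1/12)(-12n**2-24n-204) + (0)
Last nonzero remainder: -12n**2-24n-204. Dividing through by -12 gives the monic gcd n**2+2n+17.
Cancel n**2+2n+17 from numerator and denominator to get the reduced form.

(-n**2-3n-2)/(2n**2+4n+6)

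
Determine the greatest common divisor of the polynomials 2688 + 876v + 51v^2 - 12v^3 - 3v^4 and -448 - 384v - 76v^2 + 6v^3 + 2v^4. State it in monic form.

Euclidean algorithm in ℚ[v]:
  -3v^4 - 12v^3 + 51v^2 + 876v + 2688 = (-3/2)(2v^4 + 6v^3 - 76v^2 - 384v - 448) + (-3v^3 - 63v^2 + 300v + 2016)
  2v^4 + 6v^3 - 76v^2 - 384v - 448 = (-(2/3)v + 12)(-3v^3 - 63v^2 + 300v + 2016) + (880v^2 - 2640v - 24640)
  -3v^3 - 63v^2 + 300v + 2016 = (-(3/880)v - 9/110)(880v^2 - 2640v - 24640) + (0)
Last nonzero remainder: 880v^2 - 2640v - 24640. Dividing through by 880 gives the monic gcd v^2 - 3v - 28.

-28 - 3v + v^2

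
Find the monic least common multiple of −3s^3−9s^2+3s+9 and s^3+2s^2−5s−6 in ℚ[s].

Apply the Euclidean algorithm:
  −3s^3−9s^2+3s+9 = (−3)(s^3+2s^2−5s−6) + (−3s^2−12s−9)
  s^3+2s^2−5s−6 = (−(1/3)s+2/3)(−3s^2−12s−9) + (0)
Last nonzero remainder: −3s^2−12s−9. Dividing through by −3 gives the monic gcd s^2+4s+3.
Then lcm(f, g) = f·g / gcd(f, g); expanding and making the result monic gives the answer.

s^4+s^3−7s^2−s+6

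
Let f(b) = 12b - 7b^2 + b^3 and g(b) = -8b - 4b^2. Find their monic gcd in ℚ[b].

Repeated division with remainder:
  b^3 - 7b^2 + 12b = (-(1/4)b + 9/4)(-4b^2 - 8b) + (30b)
  -4b^2 - 8b = (-(2/15)b - 4/15)(30b) + (0)
Last nonzero remainder: 30b. Dividing through by 30 gives the monic gcd b.

b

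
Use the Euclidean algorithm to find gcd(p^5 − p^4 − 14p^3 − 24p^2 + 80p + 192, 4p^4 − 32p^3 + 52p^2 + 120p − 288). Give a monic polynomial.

p^3 − 5p^2 − 2p + 24

By polynomial division,
  p^5 − p^4 − 14p^3 − 24p^2 + 80p + 192 = ((1/4)p + 7/4)(4p^4 − 32p^3 + 52p^2 + 120p − 288) + (29p^3 − 145p^2 − 58p + 696)
  4p^4 − 32p^3 + 52p^2 + 120p − 288 = ((4/29)p − 12/29)(29p^3 − 145p^2 − 58p + 696) + (0)
Last nonzero remainder: 29p^3 − 145p^2 − 58p + 696. Dividing through by 29 gives the monic gcd p^3 − 5p^2 − 2p + 24.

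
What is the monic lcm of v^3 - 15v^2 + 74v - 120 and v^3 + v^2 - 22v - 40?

v^5 - 9v^4 - 8v^3 + 204v^2 - 128v - 960

Apply the Euclidean algorithm:
  v^3 - 15v^2 + 74v - 120 = (v^3 + v^2 - 22v - 40) + (-16v^2 + 96v - 80)
  v^3 + v^2 - 22v - 40 = (-(1/16)v - 7/16)(-16v^2 + 96v - 80) + (15v - 75)
  -16v^2 + 96v - 80 = (-(16/15)v + 16/15)(15v - 75) + (0)
Last nonzero remainder: 15v - 75. Dividing through by 15 gives the monic gcd v - 5.
Then lcm(f, g) = f·g / gcd(f, g); expanding and making the result monic gives the answer.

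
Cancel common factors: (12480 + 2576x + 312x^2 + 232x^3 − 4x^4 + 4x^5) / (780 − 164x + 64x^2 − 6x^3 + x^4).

Euclidean algorithm in ℚ[x]:
  4x^5 − 4x^4 + 232x^3 + 312x^2 + 2576x + 12480 = (4x + 20)(x^4 − 6x^3 + 64x^2 − 164x + 780) + (96x^3 − 312x^2 + 2736x − 3120)
  x^4 − 6x^3 + 64x^2 − 164x + 780 = ((1/96)x − 11/384)(96x^3 − 312x^2 + 2736x − 3120) + ((425/16)x^2 − (425/8)x + 5525/8)
  96x^3 − 312x^2 + 2736x − 3120 = ((1536/425)x − 384/85)((425/16)x^2 − (425/8)x + 5525/8) + (0)
Last nonzero remainder: (425/16)x^2 − (425/8)x + 5525/8. Dividing through by 425/16 gives the monic gcd x^2 − 2x + 26.
Cancel x^2 − 2x + 26 from numerator and denominator to get the reduced form.

(480 + 136x + 4x^2 + 4x^3)/(30 − 4x + x^2)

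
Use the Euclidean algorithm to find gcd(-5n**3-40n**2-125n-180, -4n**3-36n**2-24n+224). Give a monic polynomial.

Euclidean algorithm in ℚ[n]:
  -5n**3-40n**2-125n-180 = (5/4)(-4n**3-36n**2-24n+224) + (5n**2-95n-460)
  -4n**3-36n**2-24n+224 = (-(4/5)n-112/5)(5n**2-95n-460) + (-2520n-10080)
  5n**2-95n-460 = (-(1/504)n+23/504)(-2520n-10080) + (0)
Last nonzero remainder: -2520n-10080. Dividing through by -2520 gives the monic gcd n+4.

n+4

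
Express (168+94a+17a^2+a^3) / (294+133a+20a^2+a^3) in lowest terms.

By polynomial division,
  a^3+17a^2+94a+168 = (a^3+20a^2+133a+294) + (-3a^2-39a-126)
  a^3+20a^2+133a+294 = (-(1/3)a-7/3)(-3a^2-39a-126) + (0)
Last nonzero remainder: -3a^2-39a-126. Dividing through by -3 gives the monic gcd a^2+13a+42.
Cancel a^2+13a+42 from numerator and denominator to get the reduced form.

(4+a)/(7+a)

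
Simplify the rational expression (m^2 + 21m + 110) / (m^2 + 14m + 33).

Apply the Euclidean algorithm:
  m^2 + 21m + 110 = (m^2 + 14m + 33) + (7m + 77)
  m^2 + 14m + 33 = ((1/7)m + 3/7)(7m + 77) + (0)
Last nonzero remainder: 7m + 77. Dividing through by 7 gives the monic gcd m + 11.
Cancel m + 11 from numerator and denominator to get the reduced form.

(m + 10)/(m + 3)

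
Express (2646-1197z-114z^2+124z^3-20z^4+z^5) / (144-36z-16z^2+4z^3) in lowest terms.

Repeated division with remainder:
  z^5-20z^4+124z^3-114z^2-1197z+2646 = ((1/4)z^2-4z+69/4)(4z^3-16z^2-36z+144) + (-18z^2+162)
  4z^3-16z^2-36z+144 = (-(2/9)z+8/9)(-18z^2+162) + (0)
Last nonzero remainder: -18z^2+162. Dividing through by -18 gives the monic gcd z^2-9.
Cancel z^2-9 from numerator and denominator to get the reduced form.

(-294+133z-20z^2+z^3)/(-16+4z)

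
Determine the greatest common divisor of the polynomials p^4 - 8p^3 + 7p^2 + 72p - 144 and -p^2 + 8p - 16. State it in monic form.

p^2 - 8p + 16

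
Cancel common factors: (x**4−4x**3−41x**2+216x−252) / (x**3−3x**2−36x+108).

(x**2+5x−14)/(x+6)

Repeated division with remainder:
  x**4−4x**3−41x**2+216x−252 = (x−1)(x**3−3x**2−36x+108) + (−8x**2+72x−144)
  x**3−3x**2−36x+108 = (−(1/8)x−3/4)(−8x**2+72x−144) + (0)
Last nonzero remainder: −8x**2+72x−144. Dividing through by −8 gives the monic gcd x**2−9x+18.
Cancel x**2−9x+18 from numerator and denominator to get the reduced form.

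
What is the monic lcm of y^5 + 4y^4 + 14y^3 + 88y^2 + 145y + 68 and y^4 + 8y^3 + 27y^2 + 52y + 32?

y^7 + 7y^6 + 34y^5 + 162y^4 + 521y^3 + 1207y^2 + 1364y + 544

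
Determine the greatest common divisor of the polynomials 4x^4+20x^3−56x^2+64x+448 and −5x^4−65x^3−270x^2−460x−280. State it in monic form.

x^2+9x+14

Repeated division with remainder:
  4x^4+20x^3−56x^2+64x+448 = (−4/5)(−5x^4−65x^3−270x^2−460x−280) + (−32x^3−272x^2−304x+224)
  −5x^4−65x^3−270x^2−460x−280 = ((5/32)x+45/64)(−32x^3−272x^2−304x+224) + (−(125/4)x^2−(1125/4)x−875/2)
  −32x^3−272x^2−304x+224 = ((128/125)x−64/125)(−(125/4)x^2−(1125/4)x−875/2) + (0)
Last nonzero remainder: −(125/4)x^2−(1125/4)x−875/2. Dividing through by −125/4 gives the monic gcd x^2+9x+14.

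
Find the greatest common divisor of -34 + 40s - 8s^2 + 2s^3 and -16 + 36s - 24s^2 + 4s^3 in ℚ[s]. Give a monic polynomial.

-1 + s

Repeated division with remainder:
  2s^3 - 8s^2 + 40s - 34 = (1/2)(4s^3 - 24s^2 + 36s - 16) + (4s^2 + 22s - 26)
  4s^3 - 24s^2 + 36s - 16 = (s - 23/2)(4s^2 + 22s - 26) + (315s - 315)
  4s^2 + 22s - 26 = ((4/315)s + 26/315)(315s - 315) + (0)
Last nonzero remainder: 315s - 315. Dividing through by 315 gives the monic gcd s - 1.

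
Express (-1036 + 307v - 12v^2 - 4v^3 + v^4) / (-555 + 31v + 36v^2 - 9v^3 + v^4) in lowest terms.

(-28 + 3v + v^2)/(-15 - 2v + v^2)

Apply the Euclidean algorithm:
  v^4 - 4v^3 - 12v^2 + 307v - 1036 = (v^4 - 9v^3 + 36v^2 + 31v - 555) + (5v^3 - 48v^2 + 276v - 481)
  v^4 - 9v^3 + 36v^2 + 31v - 555 = ((1/5)v + 3/25)(5v^3 - 48v^2 + 276v - 481) + (-(336/25)v^2 + (2352/25)v - 12432/25)
  5v^3 - 48v^2 + 276v - 481 = (-(125/336)v + 325/336)(-(336/25)v^2 + (2352/25)v - 12432/25) + (0)
Last nonzero remainder: -(336/25)v^2 + (2352/25)v - 12432/25. Dividing through by -336/25 gives the monic gcd v^2 - 7v + 37.
Cancel v^2 - 7v + 37 from numerator and denominator to get the reduced form.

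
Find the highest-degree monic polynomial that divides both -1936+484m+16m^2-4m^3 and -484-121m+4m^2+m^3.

Euclidean algorithm in ℚ[m]:
  -4m^3+16m^2+484m-1936 = (-4)(m^3+4m^2-121m-484) + (32m^2-3872)
  m^3+4m^2-121m-484 = ((1/32)m+1/8)(32m^2-3872) + (0)
Last nonzero remainder: 32m^2-3872. Dividing through by 32 gives the monic gcd m^2-121.

-121+m^2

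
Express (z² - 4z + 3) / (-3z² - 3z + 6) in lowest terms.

Euclidean algorithm in ℚ[z]:
  z² - 4z + 3 = (-1/3)(-3z² - 3z + 6) + (-5z + 5)
  -3z² - 3z + 6 = ((3/5)z + 6/5)(-5z + 5) + (0)
Last nonzero remainder: -5z + 5. Dividing through by -5 gives the monic gcd z - 1.
Cancel z - 1 from numerator and denominator to get the reduced form.

(-z + 3)/(3z + 6)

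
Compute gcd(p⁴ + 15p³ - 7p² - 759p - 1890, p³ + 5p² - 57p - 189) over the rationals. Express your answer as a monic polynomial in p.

Euclidean algorithm in ℚ[p]:
  p⁴ + 15p³ - 7p² - 759p - 1890 = (p + 10)(p³ + 5p² - 57p - 189) + (0)
The last nonzero remainder p³ + 5p² - 57p - 189 is already monic.

p³ + 5p² - 57p - 189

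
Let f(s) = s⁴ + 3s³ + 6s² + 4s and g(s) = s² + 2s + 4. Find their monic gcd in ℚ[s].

Repeated division with remainder:
  s⁴ + 3s³ + 6s² + 4s = (s² + s)(s² + 2s + 4) + (0)
The last nonzero remainder s² + 2s + 4 is already monic.

s² + 2s + 4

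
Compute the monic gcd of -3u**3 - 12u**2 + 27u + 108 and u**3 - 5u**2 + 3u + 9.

u - 3

Repeated division with remainder:
  -3u**3 - 12u**2 + 27u + 108 = (-3)(u**3 - 5u**2 + 3u + 9) + (-27u**2 + 36u + 135)
  u**3 - 5u**2 + 3u + 9 = (-(1/27)u + 11/81)(-27u**2 + 36u + 135) + ((28/9)u - 28/3)
  -27u**2 + 36u + 135 = (-(243/28)u - 405/28)((28/9)u - 28/3) + (0)
Last nonzero remainder: (28/9)u - 28/3. Dividing through by 28/9 gives the monic gcd u - 3.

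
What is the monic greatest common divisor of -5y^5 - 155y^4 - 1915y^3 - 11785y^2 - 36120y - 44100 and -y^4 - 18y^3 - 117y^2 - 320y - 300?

y^2 + 11y + 30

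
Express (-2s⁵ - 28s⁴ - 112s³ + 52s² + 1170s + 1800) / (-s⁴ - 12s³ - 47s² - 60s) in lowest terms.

Repeated division with remainder:
  -2s⁵ - 28s⁴ - 112s³ + 52s² + 1170s + 1800 = (2s + 4)(-s⁴ - 12s³ - 47s² - 60s) + (30s³ + 360s² + 1410s + 1800)
  -s⁴ - 12s³ - 47s² - 60s = (-(1/30)s)(30s³ + 360s² + 1410s + 1800) + (0)
Last nonzero remainder: 30s³ + 360s² + 1410s + 1800. Dividing through by 30 gives the monic gcd s³ + 12s² + 47s + 60.
Cancel s³ + 12s² + 47s + 60 from numerator and denominator to get the reduced form.

(2s² + 4s - 30)/(s)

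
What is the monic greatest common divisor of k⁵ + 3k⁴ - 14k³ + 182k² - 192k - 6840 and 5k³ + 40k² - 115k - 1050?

Euclidean algorithm in ℚ[k]:
  k⁵ + 3k⁴ - 14k³ + 182k² - 192k - 6840 = ((1/5)k² - k + 49/5)(5k³ + 40k² - 115k - 1050) + (-115k² - 115k + 3450)
  5k³ + 40k² - 115k - 1050 = (-(1/23)k - 7/23)(-115k² - 115k + 3450) + (0)
Last nonzero remainder: -115k² - 115k + 3450. Dividing through by -115 gives the monic gcd k² + k - 30.

k² + k - 30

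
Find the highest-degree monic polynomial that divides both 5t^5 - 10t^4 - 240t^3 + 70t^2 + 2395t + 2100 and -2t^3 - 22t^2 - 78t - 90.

t^2 + 8t + 15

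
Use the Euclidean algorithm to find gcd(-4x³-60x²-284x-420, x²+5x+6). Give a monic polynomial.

x+3

By polynomial division,
  -4x³-60x²-284x-420 = (-4x-40)(x²+5x+6) + (-60x-180)
  x²+5x+6 = (-(1/60)x-1/30)(-60x-180) + (0)
Last nonzero remainder: -60x-180. Dividing through by -60 gives the monic gcd x+3.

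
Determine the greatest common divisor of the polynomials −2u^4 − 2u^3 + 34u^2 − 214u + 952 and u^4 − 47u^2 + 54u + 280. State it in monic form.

Repeated division with remainder:
  −2u^4 − 2u^3 + 34u^2 − 214u + 952 = (−2)(u^4 − 47u^2 + 54u + 280) + (−2u^3 − 60u^2 − 106u + 1512)
  u^4 − 47u^2 + 54u + 280 = (−(1/2)u + 15)(−2u^3 − 60u^2 − 106u + 1512) + (800u^2 + 2400u − 22400)
  −2u^3 − 60u^2 − 106u + 1512 = (−(1/400)u − 27/400)(800u^2 + 2400u − 22400) + (0)
Last nonzero remainder: 800u^2 + 2400u − 22400. Dividing through by 800 gives the monic gcd u^2 + 3u − 28.

u^2 + 3u − 28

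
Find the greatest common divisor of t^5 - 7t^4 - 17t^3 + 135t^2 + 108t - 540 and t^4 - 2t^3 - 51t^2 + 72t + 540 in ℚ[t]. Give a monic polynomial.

t^3 - 8t^2 - 3t + 90

Euclidean algorithm in ℚ[t]:
  t^5 - 7t^4 - 17t^3 + 135t^2 + 108t - 540 = (t - 5)(t^4 - 2t^3 - 51t^2 + 72t + 540) + (24t^3 - 192t^2 - 72t + 2160)
  t^4 - 2t^3 - 51t^2 + 72t + 540 = ((1/24)t + 1/4)(24t^3 - 192t^2 - 72t + 2160) + (0)
Last nonzero remainder: 24t^3 - 192t^2 - 72t + 2160. Dividing through by 24 gives the monic gcd t^3 - 8t^2 - 3t + 90.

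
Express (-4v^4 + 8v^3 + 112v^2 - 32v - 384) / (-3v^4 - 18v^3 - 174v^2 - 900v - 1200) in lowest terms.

(4v^2 - 32v + 48)/(3v^2 + 150)

By polynomial division,
  -4v^4 + 8v^3 + 112v^2 - 32v - 384 = (4/3)(-3v^4 - 18v^3 - 174v^2 - 900v - 1200) + (32v^3 + 344v^2 + 1168v + 1216)
  -3v^4 - 18v^3 - 174v^2 - 900v - 1200 = (-(3/32)v + 57/128)(32v^3 + 344v^2 + 1168v + 1216) + (-(3483/16)v^2 - (10449/8)v - 3483/2)
  32v^3 + 344v^2 + 1168v + 1216 = (-(512/3483)v - 2432/3483)(-(3483/16)v^2 - (10449/8)v - 3483/2) + (0)
Last nonzero remainder: -(3483/16)v^2 - (10449/8)v - 3483/2. Dividing through by -3483/16 gives the monic gcd v^2 + 6v + 8.
Cancel v^2 + 6v + 8 from numerator and denominator to get the reduced form.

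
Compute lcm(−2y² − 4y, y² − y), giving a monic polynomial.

Repeated division with remainder:
  −2y² − 4y = (−2)(y² − y) + (−6y)
  y² − y = (−(1/6)y + 1/6)(−6y) + (0)
Last nonzero remainder: −6y. Dividing through by −6 gives the monic gcd y.
Then lcm(f, g) = f·g / gcd(f, g); expanding and making the result monic gives the answer.

y³ + y² − 2y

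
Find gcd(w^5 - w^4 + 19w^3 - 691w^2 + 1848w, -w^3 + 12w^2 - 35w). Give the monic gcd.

w^2 - 7w

Apply the Euclidean algorithm:
  w^5 - w^4 + 19w^3 - 691w^2 + 1848w = (-w^2 - 11w - 116)(-w^3 + 12w^2 - 35w) + (316w^2 - 2212w)
  -w^3 + 12w^2 - 35w = (-(1/316)w + 5/316)(316w^2 - 2212w) + (0)
Last nonzero remainder: 316w^2 - 2212w. Dividing through by 316 gives the monic gcd w^2 - 7w.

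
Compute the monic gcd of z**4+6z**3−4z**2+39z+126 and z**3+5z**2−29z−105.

Euclidean algorithm in ℚ[z]:
  z**4+6z**3−4z**2+39z+126 = (z+1)(z**3+5z**2−29z−105) + (20z**2+173z+231)
  z**3+5z**2−29z−105 = ((1/20)z−73/400)(20z**2+173z+231) + (−(3591/400)z−25137/400)
  20z**2+173z+231 = (−(8000/3591)z−4400/1197)(−(3591/400)z−25137/400) + (0)
Last nonzero remainder: −(3591/400)z−25137/400. Dividing through by −3591/400 gives the monic gcd z+7.

z+7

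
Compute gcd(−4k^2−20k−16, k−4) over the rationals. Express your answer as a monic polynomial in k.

1

Repeated division with remainder:
  −4k^2−20k−16 = (−4k−36)(k−4) + (−160)
  k−4 = (−(1/160)k+1/40)(−160) + (0)
The last nonzero remainder is the constant −160, so the polynomials are coprime and gcd = 1.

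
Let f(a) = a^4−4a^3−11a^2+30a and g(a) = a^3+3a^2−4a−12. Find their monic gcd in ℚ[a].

By polynomial division,
  a^4−4a^3−11a^2+30a = (a−7)(a^3+3a^2−4a−12) + (14a^2+14a−84)
  a^3+3a^2−4a−12 = ((1/14)a+1/7)(14a^2+14a−84) + (0)
Last nonzero remainder: 14a^2+14a−84. Dividing through by 14 gives the monic gcd a^2+a−6.

a^2+a−6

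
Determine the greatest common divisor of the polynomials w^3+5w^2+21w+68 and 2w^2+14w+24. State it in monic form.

w+4

Euclidean algorithm in ℚ[w]:
  w^3+5w^2+21w+68 = ((1/2)w-1)(2w^2+14w+24) + (23w+92)
  2w^2+14w+24 = ((2/23)w+6/23)(23w+92) + (0)
Last nonzero remainder: 23w+92. Dividing through by 23 gives the monic gcd w+4.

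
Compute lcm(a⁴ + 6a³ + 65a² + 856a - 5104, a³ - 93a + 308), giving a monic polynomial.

Repeated division with remainder:
  a⁴ + 6a³ + 65a² + 856a - 5104 = (a + 6)(a³ - 93a + 308) + (158a² + 1106a - 6952)
  a³ - 93a + 308 = ((1/158)a - 7/158)(158a² + 1106a - 6952) + (0)
Last nonzero remainder: 158a² + 1106a - 6952. Dividing through by 158 gives the monic gcd a² + 7a - 44.
Then lcm(f, g) = f·g / gcd(f, g); expanding and making the result monic gives the answer.

a⁵ - a⁴ + 23a³ + 401a² - 11096a + 35728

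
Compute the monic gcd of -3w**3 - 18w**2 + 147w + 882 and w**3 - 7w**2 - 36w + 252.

w**2 - w - 42

By polynomial division,
  -3w**3 - 18w**2 + 147w + 882 = (-3)(w**3 - 7w**2 - 36w + 252) + (-39w**2 + 39w + 1638)
  w**3 - 7w**2 - 36w + 252 = (-(1/39)w + 2/13)(-39w**2 + 39w + 1638) + (0)
Last nonzero remainder: -39w**2 + 39w + 1638. Dividing through by -39 gives the monic gcd w**2 - w - 42.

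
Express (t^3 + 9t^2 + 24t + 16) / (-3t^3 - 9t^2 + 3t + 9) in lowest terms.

Apply the Euclidean algorithm:
  t^3 + 9t^2 + 24t + 16 = (-1/3)(-3t^3 - 9t^2 + 3t + 9) + (6t^2 + 25t + 19)
  -3t^3 - 9t^2 + 3t + 9 = (-(1/2)t + 7/12)(6t^2 + 25t + 19) + (-(25/12)t - 25/12)
  6t^2 + 25t + 19 = (-(72/25)t - 228/25)(-(25/12)t - 25/12) + (0)
Last nonzero remainder: -(25/12)t - 25/12. Dividing through by -25/12 gives the monic gcd t + 1.
Cancel t + 1 from numerator and denominator to get the reduced form.

(-t^2 - 8t - 16)/(3t^2 + 6t - 9)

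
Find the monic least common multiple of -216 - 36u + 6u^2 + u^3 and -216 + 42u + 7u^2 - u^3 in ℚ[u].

-7776 + 1512u + 468u^2 - 78u^3 - 7u^4 + u^5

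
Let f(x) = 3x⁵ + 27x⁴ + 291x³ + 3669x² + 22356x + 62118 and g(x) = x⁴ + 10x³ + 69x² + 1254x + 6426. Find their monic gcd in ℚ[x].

Repeated division with remainder:
  3x⁵ + 27x⁴ + 291x³ + 3669x² + 22356x + 62118 = (3x - 3)(x⁴ + 10x³ + 69x² + 1254x + 6426) + (114x³ + 114x² + 6840x + 81396)
  x⁴ + 10x³ + 69x² + 1254x + 6426 = ((1/114)x + 3/38)(114x³ + 114x² + 6840x + 81396) + (0)
Last nonzero remainder: 114x³ + 114x² + 6840x + 81396. Dividing through by 114 gives the monic gcd x³ + x² + 60x + 714.

x³ + x² + 60x + 714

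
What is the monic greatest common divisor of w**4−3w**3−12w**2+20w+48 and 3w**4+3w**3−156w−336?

By polynomial division,
  w**4−3w**3−12w**2+20w+48 = (1/3)(3w**4+3w**3−156w−336) + (−4w**3−12w**2+72w+160)
  3w**4+3w**3−156w−336 = (−(3/4)w+3/2)(−4w**3−12w**2+72w+160) + (72w**2−144w−576)
  −4w**3−12w**2+72w+160 = (−(1/18)w−5/18)(72w**2−144w−576) + (0)
Last nonzero remainder: 72w**2−144w−576. Dividing through by 72 gives the monic gcd w**2−2w−8.

w**2−2w−8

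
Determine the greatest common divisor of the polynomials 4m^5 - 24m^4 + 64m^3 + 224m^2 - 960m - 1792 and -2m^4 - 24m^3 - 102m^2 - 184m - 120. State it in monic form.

m^2 + 4m + 4

Repeated division with remainder:
  4m^5 - 24m^4 + 64m^3 + 224m^2 - 960m - 1792 = (-2m + 36)(-2m^4 - 24m^3 - 102m^2 - 184m - 120) + (724m^3 + 3528m^2 + 5424m + 2528)
  -2m^4 - 24m^3 - 102m^2 - 184m - 120 = (-(1/362)m - 645/32761)(724m^3 + 3528m^2 + 5424m + 2528) + (-(575190/32761)m^2 - (2300760/32761)m - 2300760/32761)
  724m^3 + 3528m^2 + 5424m + 2528 = (-(11859482/287595)m - 10352476/287595)(-(575190/32761)m^2 - (2300760/32761)m - 2300760/32761) + (0)
Last nonzero remainder: -(575190/32761)m^2 - (2300760/32761)m - 2300760/32761. Dividing through by -575190/32761 gives the monic gcd m^2 + 4m + 4.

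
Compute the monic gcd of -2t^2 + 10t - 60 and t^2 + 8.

1

By polynomial division,
  -2t^2 + 10t - 60 = (-2)(t^2 + 8) + (10t - 44)
  t^2 + 8 = ((1/10)t + 11/25)(10t - 44) + (684/25)
  10t - 44 = ((125/342)t - 275/171)(684/25) + (0)
The last nonzero remainder is the constant 684/25, so the polynomials are coprime and gcd = 1.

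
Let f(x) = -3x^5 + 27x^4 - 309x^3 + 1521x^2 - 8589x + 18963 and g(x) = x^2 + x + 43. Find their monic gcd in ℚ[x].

Apply the Euclidean algorithm:
  -3x^5 + 27x^4 - 309x^3 + 1521x^2 - 8589x + 18963 = (-3x^3 + 30x^2 - 210x + 441)(x^2 + x + 43) + (0)
The last nonzero remainder x^2 + x + 43 is already monic.

x^2 + x + 43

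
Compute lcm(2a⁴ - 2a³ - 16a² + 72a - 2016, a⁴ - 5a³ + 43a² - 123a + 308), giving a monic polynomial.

Euclidean algorithm in ℚ[a]:
  2a⁴ - 2a³ - 16a² + 72a - 2016 = (2)(a⁴ - 5a³ + 43a² - 123a + 308) + (8a³ - 102a² + 318a - 2632)
  a⁴ - 5a³ + 43a² - 123a + 308 = ((1/8)a + 31/32)(8a³ - 102a² + 318a - 2632) + ((1633/16)a² - (1633/16)a + 11431/4)
  8a³ - 102a² + 318a - 2632 = ((128/1633)a - 1504/1633)((1633/16)a² - (1633/16)a + 11431/4) + (0)
Last nonzero remainder: (1633/16)a² - (1633/16)a + 11431/4. Dividing through by 1633/16 gives the monic gcd a² - a + 28.
Then lcm(f, g) = f·g / gcd(f, g); expanding and making the result monic gives the answer.

a⁶ - 5a⁵ + 7a⁴ + 57a³ - 1240a² + 4428a - 11088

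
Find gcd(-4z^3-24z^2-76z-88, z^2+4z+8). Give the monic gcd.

By polynomial division,
  -4z^3-24z^2-76z-88 = (-4z-8)(z^2+4z+8) + (-12z-24)
  z^2+4z+8 = (-(1/12)z-1/6)(-12z-24) + (4)
  -12z-24 = (-3z-6)(4) + (0)
The last nonzero remainder is the constant 4, so the polynomials are coprime and gcd = 1.

1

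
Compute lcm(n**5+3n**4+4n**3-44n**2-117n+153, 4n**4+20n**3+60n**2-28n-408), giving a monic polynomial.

Apply the Euclidean algorithm:
  n**5+3n**4+4n**3-44n**2-117n+153 = ((1/4)n-1/2)(4n**4+20n**3+60n**2-28n-408) + (-n**3-7n**2-29n-51)
  4n**4+20n**3+60n**2-28n-408 = (-4n+8)(-n**3-7n**2-29n-51) + (0)
Last nonzero remainder: -n**3-7n**2-29n-51. Dividing through by -1 gives the monic gcd n**3+7n**2+29n+51.
Then lcm(f, g) = f·g / gcd(f, g); expanding and making the result monic gives the answer.

n**6+n**5-2n**4-52n**3-29n**2+387n-306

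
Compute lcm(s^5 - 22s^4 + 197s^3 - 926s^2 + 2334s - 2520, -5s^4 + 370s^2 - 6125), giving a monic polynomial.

s^7 - 10s^6 - 32s^5 + 668s^4 - 1883s^3 - 6922s^2 + 51450s - 88200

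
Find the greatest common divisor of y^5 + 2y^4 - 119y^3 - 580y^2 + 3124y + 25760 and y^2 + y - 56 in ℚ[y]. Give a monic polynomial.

y^2 + y - 56

Repeated division with remainder:
  y^5 + 2y^4 - 119y^3 - 580y^2 + 3124y + 25760 = (y^3 + y^2 - 64y - 460)(y^2 + y - 56) + (0)
The last nonzero remainder y^2 + y - 56 is already monic.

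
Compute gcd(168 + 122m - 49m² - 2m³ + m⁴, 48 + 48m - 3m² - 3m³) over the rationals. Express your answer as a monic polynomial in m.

Repeated division with remainder:
  m⁴ - 2m³ - 49m² + 122m + 168 = (-(1/3)m + 1)(-3m³ - 3m² + 48m + 48) + (-30m² + 90m + 120)
  -3m³ - 3m² + 48m + 48 = ((1/10)m + 2/5)(-30m² + 90m + 120) + (0)
Last nonzero remainder: -30m² + 90m + 120. Dividing through by -30 gives the monic gcd m² - 3m - 4.

-4 - 3m + m²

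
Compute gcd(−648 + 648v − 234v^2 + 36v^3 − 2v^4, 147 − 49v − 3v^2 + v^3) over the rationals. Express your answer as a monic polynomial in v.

−3 + v

Apply the Euclidean algorithm:
  −2v^4 + 36v^3 − 234v^2 + 648v − 648 = (−2v + 30)(v^3 − 3v^2 − 49v + 147) + (−242v^2 + 2412v − 5058)
  v^3 − 3v^2 − 49v + 147 = (−(1/242)v − 843/29282)(−242v^2 + 2412v − 5058) + (−(6760/14641)v + 20280/14641)
  −242v^2 + 2412v − 5058 = ((1771561/3380)v − 12342363/3380)(−(6760/14641)v + 20280/14641) + (0)
Last nonzero remainder: −(6760/14641)v + 20280/14641. Dividing through by −6760/14641 gives the monic gcd v − 3.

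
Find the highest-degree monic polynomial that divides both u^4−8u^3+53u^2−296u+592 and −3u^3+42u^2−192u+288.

u^2−8u+16

Repeated division with remainder:
  u^4−8u^3+53u^2−296u+592 = (−(1/3)u−2)(−3u^3+42u^2−192u+288) + (73u^2−584u+1168)
  −3u^3+42u^2−192u+288 = (−(3/73)u+18/73)(73u^2−584u+1168) + (0)
Last nonzero remainder: 73u^2−584u+1168. Dividing through by 73 gives the monic gcd u^2−8u+16.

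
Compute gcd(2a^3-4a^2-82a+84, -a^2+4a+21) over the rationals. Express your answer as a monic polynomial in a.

a-7

Repeated division with remainder:
  2a^3-4a^2-82a+84 = (-2a-4)(-a^2+4a+21) + (-24a+168)
  -a^2+4a+21 = ((1/24)a+1/8)(-24a+168) + (0)
Last nonzero remainder: -24a+168. Dividing through by -24 gives the monic gcd a-7.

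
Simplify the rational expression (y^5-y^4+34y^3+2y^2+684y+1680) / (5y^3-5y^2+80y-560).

Euclidean algorithm in ℚ[y]:
  y^5-y^4+34y^3+2y^2+684y+1680 = ((1/5)y^2+18/5)(5y^3-5y^2+80y-560) + (132y^2+396y+3696)
  5y^3-5y^2+80y-560 = ((5/132)y-5/33)(132y^2+396y+3696) + (0)
Last nonzero remainder: 132y^2+396y+3696. Dividing through by 132 gives the monic gcd y^2+3y+28.
Cancel y^2+3y+28 from numerator and denominator to get the reduced form.

(y^3-4y^2+18y+60)/(5y-20)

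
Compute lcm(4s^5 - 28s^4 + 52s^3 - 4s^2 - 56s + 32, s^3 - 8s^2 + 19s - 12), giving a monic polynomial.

Repeated division with remainder:
  4s^5 - 28s^4 + 52s^3 - 4s^2 - 56s + 32 = (4s^2 + 4s + 8)(s^3 - 8s^2 + 19s - 12) + (32s^2 - 160s + 128)
  s^3 - 8s^2 + 19s - 12 = ((1/32)s - 3/32)(32s^2 - 160s + 128) + (0)
Last nonzero remainder: 32s^2 - 160s + 128. Dividing through by 32 gives the monic gcd s^2 - 5s + 4.
Then lcm(f, g) = f·g / gcd(f, g); expanding and making the result monic gives the answer.

s^6 - 10s^5 + 34s^4 - 40s^3 - 11s^2 + 50s - 24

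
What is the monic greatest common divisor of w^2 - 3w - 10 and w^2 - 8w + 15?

w - 5

Apply the Euclidean algorithm:
  w^2 - 3w - 10 = (w^2 - 8w + 15) + (5w - 25)
  w^2 - 8w + 15 = ((1/5)w - 3/5)(5w - 25) + (0)
Last nonzero remainder: 5w - 25. Dividing through by 5 gives the monic gcd w - 5.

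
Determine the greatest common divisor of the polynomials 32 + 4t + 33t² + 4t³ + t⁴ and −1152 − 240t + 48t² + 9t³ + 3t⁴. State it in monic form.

32 + 4t + t²

Repeated division with remainder:
  t⁴ + 4t³ + 33t² + 4t + 32 = (1/3)(3t⁴ + 9t³ + 48t² − 240t − 1152) + (t³ + 17t² + 84t + 416)
  3t⁴ + 9t³ + 48t² − 240t − 1152 = (3t − 42)(t³ + 17t² + 84t + 416) + (510t² + 2040t + 16320)
  t³ + 17t² + 84t + 416 = ((1/510)t + 13/510)(510t² + 2040t + 16320) + (0)
Last nonzero remainder: 510t² + 2040t + 16320. Dividing through by 510 gives the monic gcd t² + 4t + 32.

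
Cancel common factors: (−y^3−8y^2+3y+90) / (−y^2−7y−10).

(y^2+3y−18)/(y+2)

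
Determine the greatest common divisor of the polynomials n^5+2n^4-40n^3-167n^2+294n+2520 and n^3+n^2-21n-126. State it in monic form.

n^3+n^2-21n-126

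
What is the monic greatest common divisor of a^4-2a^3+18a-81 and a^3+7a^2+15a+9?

Apply the Euclidean algorithm:
  a^4-2a^3+18a-81 = (a-9)(a^3+7a^2+15a+9) + (48a^2+144a)
  a^3+7a^2+15a+9 = ((1/48)a+1/12)(48a^2+144a) + (3a+9)
  48a^2+144a = (16a)(3a+9) + (0)
Last nonzero remainder: 3a+9. Dividing through by 3 gives the monic gcd a+3.

a+3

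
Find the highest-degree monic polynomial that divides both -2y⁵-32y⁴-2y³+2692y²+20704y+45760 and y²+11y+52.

y²+11y+52

Euclidean algorithm in ℚ[y]:
  -2y⁵-32y⁴-2y³+2692y²+20704y+45760 = (-2y³-10y²+212y+880)(y²+11y+52) + (0)
The last nonzero remainder y²+11y+52 is already monic.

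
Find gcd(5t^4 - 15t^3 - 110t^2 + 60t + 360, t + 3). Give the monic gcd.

t + 3

Repeated division with remainder:
  5t^4 - 15t^3 - 110t^2 + 60t + 360 = (5t^3 - 30t^2 - 20t + 120)(t + 3) + (0)
The last nonzero remainder t + 3 is already monic.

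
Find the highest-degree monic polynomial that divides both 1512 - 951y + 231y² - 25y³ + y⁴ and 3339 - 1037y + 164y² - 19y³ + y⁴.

Euclidean algorithm in ℚ[y]:
  y⁴ - 25y³ + 231y² - 951y + 1512 = (y⁴ - 19y³ + 164y² - 1037y + 3339) + (-6y³ + 67y² + 86y - 1827)
  y⁴ - 19y³ + 164y² - 1037y + 3339 = (-(1/6)y + 47/36)(-6y³ + 67y² + 86y - 1827) + ((3271/36)y² - (13084/9)y + 22897/4)
  -6y³ + 67y² + 86y - 1827 = (-(216/3271)y - 1044/3271)((3271/36)y² - (13084/9)y + 22897/4) + (0)
Last nonzero remainder: (3271/36)y² - (13084/9)y + 22897/4. Dividing through by 3271/36 gives the monic gcd y² - 16y + 63.

63 - 16y + y²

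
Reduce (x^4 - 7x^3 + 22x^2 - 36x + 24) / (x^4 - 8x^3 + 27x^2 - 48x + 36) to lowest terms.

Euclidean algorithm in ℚ[x]:
  x^4 - 7x^3 + 22x^2 - 36x + 24 = (x^4 - 8x^3 + 27x^2 - 48x + 36) + (x^3 - 5x^2 + 12x - 12)
  x^4 - 8x^3 + 27x^2 - 48x + 36 = (x - 3)(x^3 - 5x^2 + 12x - 12) + (0)
The last nonzero remainder x^3 - 5x^2 + 12x - 12 is already monic.
Cancel x^3 - 5x^2 + 12x - 12 from numerator and denominator to get the reduced form.

(x - 2)/(x - 3)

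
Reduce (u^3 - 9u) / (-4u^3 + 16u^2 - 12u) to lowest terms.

Euclidean algorithm in ℚ[u]:
  u^3 - 9u = (-1/4)(-4u^3 + 16u^2 - 12u) + (4u^2 - 12u)
  -4u^3 + 16u^2 - 12u = (-u + 1)(4u^2 - 12u) + (0)
Last nonzero remainder: 4u^2 - 12u. Dividing through by 4 gives the monic gcd u^2 - 3u.
Cancel u^2 - 3u from numerator and denominator to get the reduced form.

(-u - 3)/(4u - 4)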